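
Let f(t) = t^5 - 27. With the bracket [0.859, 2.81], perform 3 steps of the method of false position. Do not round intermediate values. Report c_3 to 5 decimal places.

1.57485

False-position update: c = (a·f(b) − b·f(a))/(f(b) − f(a)); replace the endpoint whose sign matches f(c).
f(0.859000) = -26.532302, f(2.810000) = 148.198991
step 1: c = 1.155252, f(c) = -24.942291 < 0 → new bracket [1.155252, 2.810000]
step 2: c = 1.393631, f(c) = -21.742990 < 0 → new bracket [1.393631, 2.810000]
step 3: c = 1.574846, f(c) = -17.312966 < 0 → new bracket [1.574846, 2.810000]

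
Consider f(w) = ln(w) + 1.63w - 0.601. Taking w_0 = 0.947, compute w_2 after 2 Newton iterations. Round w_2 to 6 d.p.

f'(w) = 1/w + 1.63
w_0 = 0.947000: f = 0.888154, f' = 2.685966 → w_1 = 0.947000 - (0.888154)/(2.685966) = 0.616335
w_1 = 0.616335: f = -0.080337, f' = 3.252493 → w_2 = 0.616335 - (-0.080337)/(3.252493) = 0.641036

0.641036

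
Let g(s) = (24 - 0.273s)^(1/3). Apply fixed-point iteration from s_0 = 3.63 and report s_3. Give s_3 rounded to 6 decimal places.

2.852951

s_1 = g(3.630000) = 2.844238
s_2 = g(2.844238) = 2.853050
s_3 = g(2.853050) = 2.852951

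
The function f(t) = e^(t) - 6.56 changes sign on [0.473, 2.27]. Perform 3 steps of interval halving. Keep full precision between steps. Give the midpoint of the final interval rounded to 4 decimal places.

f(0.473000) = -4.955199, f(2.270000) = 3.119401 (opposite signs)
step 1: m = 1.371500, f(m) = -2.618742 < 0 → root in [1.371500, 2.270000]
step 2: m = 1.820750, f(m) = -0.383511 < 0 → root in [1.820750, 2.270000]
step 3: m = 2.045375, f(m) = 1.172058 > 0 → root in [1.820750, 2.045375]
Midpoint of [1.820750, 2.045375] = 1.933062

1.9331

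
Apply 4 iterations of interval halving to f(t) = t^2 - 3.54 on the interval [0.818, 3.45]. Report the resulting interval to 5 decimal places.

[1.80500, 1.96950]

f(0.818000) = -2.870876, f(3.450000) = 8.362500 (opposite signs)
step 1: m = 2.134000, f(m) = 1.013956 > 0 → root in [0.818000, 2.134000]
step 2: m = 1.476000, f(m) = -1.361424 < 0 → root in [1.476000, 2.134000]
step 3: m = 1.805000, f(m) = -0.281975 < 0 → root in [1.805000, 2.134000]
step 4: m = 1.969500, f(m) = 0.338930 > 0 → root in [1.805000, 1.969500]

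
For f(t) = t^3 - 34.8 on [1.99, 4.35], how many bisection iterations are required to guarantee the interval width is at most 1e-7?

Initial width b − a = 4.35 − 1.99 = 2.360000.
After n steps the width is (b−a)/2^n; need (b−a)/2^n ≤ 1e-7.
So n ≥ log₂(2.360000/1e-7) = log₂(23600000.0000) ≈ 24.4923.
Hence n = 25.

25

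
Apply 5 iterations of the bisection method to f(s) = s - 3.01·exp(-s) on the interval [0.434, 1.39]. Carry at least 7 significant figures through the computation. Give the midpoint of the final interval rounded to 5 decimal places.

f(0.434000) = -1.516216, f(1.390000) = 0.640283 (opposite signs)
step 1: m = 0.912000, f(m) = -0.297177 < 0 → root in [0.912000, 1.390000]
step 2: m = 1.151000, f(m) = 0.198876 > 0 → root in [0.912000, 1.151000]
step 3: m = 1.031500, f(m) = -0.041480 < 0 → root in [1.031500, 1.151000]
step 4: m = 1.091250, f(m) = 0.080503 > 0 → root in [1.031500, 1.091250]
step 5: m = 1.061375, f(m) = 0.019976 > 0 → root in [1.031500, 1.061375]
Midpoint of [1.031500, 1.061375] = 1.046437

1.04644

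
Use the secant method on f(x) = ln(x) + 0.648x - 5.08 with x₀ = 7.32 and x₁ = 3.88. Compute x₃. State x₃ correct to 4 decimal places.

5.2757

Secant update: x_(k+1) = x_k − f(x_k)·(x_k − x_(k-1))/(f(x_k) − f(x_(k-1))).
f(x_0) = 1.653970, f(x_1) = -1.209925
x_2 = 3.880000 - (-1.209925)·(3.880000 - 7.320000)/(-1.209925 - (1.653970)) = 5.333315; f(x_2) = 0.049961
x_3 = 5.333315 - (0.049961)·(5.333315 - 3.880000)/(0.049961 - (-1.209925)) = 5.275683; f(x_3) = 0.001751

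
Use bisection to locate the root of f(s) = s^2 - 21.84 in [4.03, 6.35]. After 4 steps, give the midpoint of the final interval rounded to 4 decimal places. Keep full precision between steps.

f(4.030000) = -5.599100, f(6.350000) = 18.482500 (opposite signs)
step 1: m = 5.190000, f(m) = 5.096100 > 0 → root in [4.030000, 5.190000]
step 2: m = 4.610000, f(m) = -0.587900 < 0 → root in [4.610000, 5.190000]
step 3: m = 4.900000, f(m) = 2.170000 > 0 → root in [4.610000, 4.900000]
step 4: m = 4.755000, f(m) = 0.770025 > 0 → root in [4.610000, 4.755000]
Midpoint of [4.610000, 4.755000] = 4.682500

4.6825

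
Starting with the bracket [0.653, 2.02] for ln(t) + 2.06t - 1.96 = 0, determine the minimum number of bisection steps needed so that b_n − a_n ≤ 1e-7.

Initial width b − a = 2.02 − 0.653 = 1.367000.
After n steps the width is (b−a)/2^n; need (b−a)/2^n ≤ 1e-7.
So n ≥ log₂(1.367000/1e-7) = log₂(13670000.0000) ≈ 23.7045.
Hence n = 24.

24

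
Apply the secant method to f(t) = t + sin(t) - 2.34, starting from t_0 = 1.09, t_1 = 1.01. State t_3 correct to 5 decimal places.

Secant update: t_(k+1) = t_k − f(t_k)·(t_k − t_(k-1))/(f(t_k) − f(t_(k-1))).
f(t_0) = -0.363373, f(t_1) = -0.483168
t_2 = 1.010000 - (-0.483168)·(1.010000 - 1.090000)/(-0.483168 - (-0.363373)) = 1.332663; f(t_2) = -0.035557
t_3 = 1.332663 - (-0.035557)·(1.332663 - 1.010000)/(-0.035557 - (-0.483168)) = 1.358294; f(t_3) = -0.004199

1.35829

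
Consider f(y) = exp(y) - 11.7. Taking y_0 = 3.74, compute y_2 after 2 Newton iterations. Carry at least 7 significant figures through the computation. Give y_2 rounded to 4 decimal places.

2.5901

f'(y) = exp(y)
y_0 = 3.740000: f = 30.397990, f' = 42.097990 → y_1 = 3.740000 - (30.397990)/(42.097990) = 3.017923
y_1 = 3.017923: f = 8.748776, f' = 20.448776 → y_2 = 3.017923 - (8.748776)/(20.448776) = 2.590084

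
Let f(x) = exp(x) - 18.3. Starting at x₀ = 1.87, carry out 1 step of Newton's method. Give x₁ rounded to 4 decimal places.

Newton update: x ← x − f(x)/f'(x).
f'(x) = exp(x)
x_0 = 1.870000: f = -11.811704, f' = 6.488296 → x_1 = 1.870000 - (-11.811704)/(6.488296) = 3.690463

3.6905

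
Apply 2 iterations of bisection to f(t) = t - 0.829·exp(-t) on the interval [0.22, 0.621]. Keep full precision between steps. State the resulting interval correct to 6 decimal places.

[0.420500, 0.520750]

f(0.220000) = -0.445288, f(0.621000) = 0.175490 (opposite signs)
step 1: m = 0.420500, f(m) = -0.123920 < 0 → root in [0.420500, 0.621000]
step 2: m = 0.520750, f(m) = 0.028262 > 0 → root in [0.420500, 0.520750]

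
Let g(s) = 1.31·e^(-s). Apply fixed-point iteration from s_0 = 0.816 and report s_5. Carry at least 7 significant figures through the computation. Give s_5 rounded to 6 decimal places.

s_1 = g(0.816000) = 0.579278
s_2 = g(0.579278) = 0.733997
s_3 = g(0.733997) = 0.628783
s_4 = g(0.628783) = 0.698545
s_5 = g(0.698545) = 0.651474

0.651474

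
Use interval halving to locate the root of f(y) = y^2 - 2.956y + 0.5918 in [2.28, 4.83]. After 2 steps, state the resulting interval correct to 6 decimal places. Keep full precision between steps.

[2.280000, 2.917500]

f(2.280000) = -0.949480, f(4.830000) = 9.643220 (opposite signs)
step 1: m = 3.555000, f(m) = 2.721245 > 0 → root in [2.280000, 3.555000]
step 2: m = 2.917500, f(m) = 0.479476 > 0 → root in [2.280000, 2.917500]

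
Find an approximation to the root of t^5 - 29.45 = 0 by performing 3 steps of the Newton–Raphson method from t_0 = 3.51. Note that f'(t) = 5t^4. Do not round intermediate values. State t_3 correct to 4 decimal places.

2.0813

Newton update: t ← t − f(t)/f'(t).
t_0 = 3.510000: f = 503.314873, f' = 758.924320 → t_1 = 3.510000 - (503.314873)/(758.924320) = 2.846805
t_1 = 2.846805: f = 157.527152, f' = 328.398252 → t_2 = 2.846805 - (157.527152)/(328.398252) = 2.367122
t_2 = 2.367122: f = 44.869517, f' = 156.982885 → t_3 = 2.367122 - (44.869517)/(156.982885) = 2.081297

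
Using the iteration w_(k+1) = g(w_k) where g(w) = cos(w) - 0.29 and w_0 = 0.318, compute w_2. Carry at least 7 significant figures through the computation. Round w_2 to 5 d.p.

0.50008

w_1 = g(0.318000) = 0.659863
w_2 = g(0.659863) = 0.500076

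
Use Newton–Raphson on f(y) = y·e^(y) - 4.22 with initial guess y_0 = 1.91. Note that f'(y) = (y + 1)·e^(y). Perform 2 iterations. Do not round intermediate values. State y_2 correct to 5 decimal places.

1.26723

y_0 = 1.910000: f = 8.678400, f' = 19.651488 → y_1 = 1.910000 - (8.678400)/(19.651488) = 1.468385
y_1 = 1.468385: f = 2.156042, f' = 10.718257 → y_2 = 1.468385 - (2.156042)/(10.718257) = 1.267229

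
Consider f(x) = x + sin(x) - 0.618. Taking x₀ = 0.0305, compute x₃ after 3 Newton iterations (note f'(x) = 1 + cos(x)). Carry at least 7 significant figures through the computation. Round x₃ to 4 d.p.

Newton update: x ← x − f(x)/f'(x).
x_0 = 0.030500: f = -0.557005, f' = 1.999535 → x_1 = 0.030500 - (-0.557005)/(1.999535) = 0.309067
x_1 = 0.309067: f = -0.004763, f' = 1.952618 → x_2 = 0.309067 - (-0.004763)/(1.952618) = 0.311506
x_2 = 0.311506: f = -0.000001, f' = 1.951873 → x_3 = 0.311506 - (-0.000001)/(1.951873) = 0.311507

0.3115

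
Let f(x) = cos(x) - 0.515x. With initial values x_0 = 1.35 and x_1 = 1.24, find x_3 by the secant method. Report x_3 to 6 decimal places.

f(x_0) = -0.476243, f(x_1) = -0.313804
x_2 = 1.240000 - (-0.313804)·(1.240000 - 1.350000)/(-0.313804 - (-0.476243)) = 1.027500; f(x_2) = -0.012202
x_3 = 1.027500 - (-0.012202)·(1.027500 - 1.240000)/(-0.012202 - (-0.313804)) = 1.018903; f(x_3) = -0.000434

1.018903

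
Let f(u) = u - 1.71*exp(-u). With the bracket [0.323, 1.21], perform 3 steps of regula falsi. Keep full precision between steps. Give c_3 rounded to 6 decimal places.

0.782655

f(0.323000) = -0.914995, f(1.210000) = 0.700083
step 1: c = 0.825515, f(c) = 0.076519 > 0 → new bracket [0.323000, 0.825515]
step 2: c = 0.786734, f(c) = 0.008121 > 0 → new bracket [0.323000, 0.786734]
step 3: c = 0.782655, f(c) = 0.000858 > 0 → new bracket [0.323000, 0.782655]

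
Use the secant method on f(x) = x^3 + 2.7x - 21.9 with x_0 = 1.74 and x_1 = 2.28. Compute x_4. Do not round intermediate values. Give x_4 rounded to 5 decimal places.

2.47758

f(x_0) = -11.933976, f(x_1) = -3.891648
x_2 = 2.280000 - (-3.891648)·(2.280000 - 1.740000)/(-3.891648 - (-11.933976)) = 2.541304; f(x_2) = 1.373829
x_3 = 2.541304 - (1.373829)·(2.541304 - 2.280000)/(1.373829 - (-3.891648)) = 2.473126; f(x_3) = -0.096045
x_4 = 2.473126 - (-0.096045)·(2.473126 - 2.541304)/(-0.096045 - (1.373829)) = 2.477581; f(x_4) = -0.002127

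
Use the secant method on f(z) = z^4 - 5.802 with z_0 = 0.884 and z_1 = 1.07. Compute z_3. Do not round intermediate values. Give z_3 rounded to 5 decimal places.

1.28501

f(z_0) = -5.191327, f(z_1) = -4.491204
z_2 = 1.070000 - (-4.491204)·(1.070000 - 0.884000)/(-4.491204 - (-5.191327)) = 2.263168; f(z_2) = 20.432170
z_3 = 2.263168 - (20.432170)·(2.263168 - 1.070000)/(20.432170 - (-4.491204)) = 1.285009; f(z_3) = -3.075376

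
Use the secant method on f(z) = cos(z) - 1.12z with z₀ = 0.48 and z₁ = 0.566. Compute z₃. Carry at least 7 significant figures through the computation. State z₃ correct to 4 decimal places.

f(z_0) = 0.349395, f(z_1) = 0.210133
z_2 = 0.566000 - (0.210133)·(0.566000 - 0.480000)/(0.210133 - (0.349395)) = 0.695765; f(z_2) = -0.011694
z_3 = 0.695765 - (-0.011694)·(0.695765 - 0.566000)/(-0.011694 - (0.210133)) = 0.688925; f(z_3) = 0.000335

0.6889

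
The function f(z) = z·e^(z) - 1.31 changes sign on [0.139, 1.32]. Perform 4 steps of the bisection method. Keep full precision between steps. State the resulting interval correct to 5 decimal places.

[0.65569, 0.72950]

f(0.139000) = -1.150272, f(1.320000) = 3.631316 (opposite signs)
step 1: m = 0.729500, f(m) = 0.203015 > 0 → root in [0.139000, 0.729500]
step 2: m = 0.434250, f(m) = -0.639603 < 0 → root in [0.434250, 0.729500]
step 3: m = 0.581875, f(m) = -0.268798 < 0 → root in [0.581875, 0.729500]
step 4: m = 0.655687, f(m) = -0.046840 < 0 → root in [0.655687, 0.729500]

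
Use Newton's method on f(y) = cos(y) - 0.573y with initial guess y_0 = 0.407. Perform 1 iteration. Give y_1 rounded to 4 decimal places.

f'(y) = -sin(y) - 0.573
y_0 = 0.407000: f = 0.685102, f' = -0.968856 → y_1 = 0.407000 - (0.685102)/(-0.968856) = 1.114124

1.1141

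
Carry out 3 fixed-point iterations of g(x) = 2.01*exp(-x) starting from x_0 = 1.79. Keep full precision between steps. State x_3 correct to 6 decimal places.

0.477664

x_1 = g(1.790000) = 0.335590
x_2 = g(0.335590) = 1.436982
x_3 = g(1.436982) = 0.477664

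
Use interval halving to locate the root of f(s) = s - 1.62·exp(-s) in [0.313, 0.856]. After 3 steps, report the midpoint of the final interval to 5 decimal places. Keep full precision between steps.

0.75419

f(0.313000) = -0.871625, f(0.856000) = 0.167730 (opposite signs)
step 1: m = 0.584500, f(m) = -0.318463 < 0 → root in [0.584500, 0.856000]
step 2: m = 0.720250, f(m) = -0.068092 < 0 → root in [0.720250, 0.856000]
step 3: m = 0.788125, f(m) = 0.051517 > 0 → root in [0.720250, 0.788125]
Midpoint of [0.720250, 0.788125] = 0.754188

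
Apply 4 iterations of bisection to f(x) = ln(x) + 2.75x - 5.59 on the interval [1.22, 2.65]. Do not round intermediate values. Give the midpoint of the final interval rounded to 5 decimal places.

1.80094

f(1.220000) = -2.036149, f(2.650000) = 2.672060 (opposite signs)
step 1: m = 1.935000, f(m) = 0.391357 > 0 → root in [1.220000, 1.935000]
step 2: m = 1.577500, f(m) = -0.796034 < 0 → root in [1.577500, 1.935000]
step 3: m = 1.756250, f(m) = -0.197132 < 0 → root in [1.756250, 1.935000]
step 4: m = 1.845625, f(m) = 0.098287 > 0 → root in [1.756250, 1.845625]
Midpoint of [1.756250, 1.845625] = 1.800938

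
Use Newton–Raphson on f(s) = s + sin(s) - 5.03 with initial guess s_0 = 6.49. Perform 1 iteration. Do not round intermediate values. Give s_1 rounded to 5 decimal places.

f'(s) = 1 + cos(s)
s_0 = 6.490000: f = 1.665344, f' = 1.978690 → s_1 = 6.490000 - (1.665344)/(1.978690) = 5.648361

5.64836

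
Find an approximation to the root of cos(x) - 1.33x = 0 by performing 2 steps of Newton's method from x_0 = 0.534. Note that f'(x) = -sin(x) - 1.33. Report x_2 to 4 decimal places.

Newton update: x ← x − f(x)/f'(x).
x_0 = 0.534000: f = 0.150558, f' = -1.838981 → x_1 = 0.534000 - (0.150558)/(-1.838981) = 0.615870
x_1 = 0.615870: f = -0.002837, f' = -1.907669 → x_2 = 0.615870 - (-0.002837)/(-1.907669) = 0.614383

0.6144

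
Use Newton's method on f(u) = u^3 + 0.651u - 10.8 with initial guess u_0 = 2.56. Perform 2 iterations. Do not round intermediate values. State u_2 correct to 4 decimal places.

2.1145

Newton update: u ← u − f(u)/f'(u).
f'(u) = 3u^2 + 0.651
u_0 = 2.560000: f = 7.643776, f' = 20.311800 → u_1 = 2.560000 - (7.643776)/(20.311800) = 2.183678
u_1 = 2.183678: f = 1.034334, f' = 14.956350 → u_2 = 2.183678 - (1.034334)/(14.956350) = 2.114521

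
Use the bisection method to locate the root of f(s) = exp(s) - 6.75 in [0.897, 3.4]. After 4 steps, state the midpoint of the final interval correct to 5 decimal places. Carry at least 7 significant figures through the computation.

1.91384

f(0.897000) = -4.297765, f(3.400000) = 23.214100 (opposite signs)
step 1: m = 2.148500, f(m) = 1.821991 > 0 → root in [0.897000, 2.148500]
step 2: m = 1.522750, f(m) = -2.165184 < 0 → root in [1.522750, 2.148500]
step 3: m = 1.835625, f(m) = -0.480949 < 0 → root in [1.835625, 2.148500]
step 4: m = 1.992062, f(m) = 0.580638 > 0 → root in [1.835625, 1.992062]
Midpoint of [1.835625, 1.992062] = 1.913844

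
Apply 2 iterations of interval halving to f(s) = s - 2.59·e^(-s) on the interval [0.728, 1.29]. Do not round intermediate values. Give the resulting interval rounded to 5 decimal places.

[0.86850, 1.00900]

f(0.728000) = -0.522643, f(1.290000) = 0.577049 (opposite signs)
step 1: m = 1.009000, f(m) = 0.064729 > 0 → root in [0.728000, 1.009000]
step 2: m = 0.868500, f(m) = -0.218213 < 0 → root in [0.868500, 1.009000]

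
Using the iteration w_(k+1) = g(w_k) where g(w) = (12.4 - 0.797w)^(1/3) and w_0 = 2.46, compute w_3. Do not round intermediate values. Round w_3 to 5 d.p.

w_1 = g(2.460000) = 2.185537
w_2 = g(2.185537) = 2.200697
w_3 = g(2.200697) = 2.199865

2.19987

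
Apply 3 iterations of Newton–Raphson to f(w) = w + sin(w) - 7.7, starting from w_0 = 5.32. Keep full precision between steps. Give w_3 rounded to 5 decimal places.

Newton update: w ← w − f(w)/f'(w).
f'(w) = 1 + cos(w)
w_0 = 5.320000: f = -3.201014, f' = 1.570908 → w_1 = 5.320000 - (-3.201014)/(1.570908) = 7.357684
w_1 = 7.357684: f = 0.537036, f' = 1.476173 → w_2 = 7.357684 - (0.537036)/(1.476173) = 6.993881
w_2 = 6.993881: f = -0.053757, f' = 1.757908 → w_3 = 6.993881 - (-0.053757)/(1.757908) = 7.024462

7.02446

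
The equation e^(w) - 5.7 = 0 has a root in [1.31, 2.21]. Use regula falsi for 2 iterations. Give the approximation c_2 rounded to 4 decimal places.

f(1.310000) = -1.993826, f(2.210000) = 3.415716
step 1: c = 1.641718, f(c) = -0.535965 < 0 → new bracket [1.641718, 2.210000]
step 2: c = 1.718794, f(c) = -0.122202 < 0 → new bracket [1.718794, 2.210000]

1.7188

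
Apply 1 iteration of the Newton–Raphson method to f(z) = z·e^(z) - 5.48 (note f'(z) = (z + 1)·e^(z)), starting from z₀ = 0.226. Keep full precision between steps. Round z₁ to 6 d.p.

Newton update: z ← z − f(z)/f'(z).
z_0 = 0.226000: f = -5.196692, f' = 1.536884 → z_1 = 0.226000 - (-5.196692)/(1.536884) = 3.607317

3.607317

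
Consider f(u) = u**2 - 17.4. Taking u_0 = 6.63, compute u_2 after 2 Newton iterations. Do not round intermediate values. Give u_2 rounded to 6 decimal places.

4.193788

f'(u) = 2u
u_0 = 6.630000: f = 26.556900, f' = 13.260000 → u_1 = 6.630000 - (26.556900)/(13.260000) = 4.627217
u_1 = 4.627217: f = 4.011139, f' = 9.254434 → u_2 = 4.627217 - (4.011139)/(9.254434) = 4.193788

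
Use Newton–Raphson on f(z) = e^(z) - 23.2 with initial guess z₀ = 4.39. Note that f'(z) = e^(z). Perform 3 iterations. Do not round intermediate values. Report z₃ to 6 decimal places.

Newton update: z ← z − f(z)/f'(z).
z_0 = 4.390000: f = 57.440419, f' = 80.640419 → z_1 = 4.390000 - (57.440419)/(80.640419) = 3.677697
z_1 = 3.677697: f = 16.355190, f' = 39.555190 → z_2 = 3.677697 - (16.355190)/(39.555190) = 3.264219
z_2 = 3.264219: f = 2.959677, f' = 26.159677 → z_3 = 3.264219 - (2.959677)/(26.159677) = 3.151080

3.151080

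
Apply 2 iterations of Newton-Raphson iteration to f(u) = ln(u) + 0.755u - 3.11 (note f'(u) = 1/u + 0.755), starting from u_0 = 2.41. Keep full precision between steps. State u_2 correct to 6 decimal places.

u_0 = 2.410000: f = -0.410823, f' = 1.169938 → u_1 = 2.410000 - (-0.410823)/(1.169938) = 2.761150
u_1 = 2.761150: f = -0.009685, f' = 1.117168 → u_2 = 2.761150 - (-0.009685)/(1.117168) = 2.769819

2.769819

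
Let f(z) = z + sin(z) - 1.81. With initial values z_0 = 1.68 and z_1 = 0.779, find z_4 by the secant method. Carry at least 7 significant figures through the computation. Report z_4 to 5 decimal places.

0.97965

Secant update: z_(k+1) = z_k − f(z_k)·(z_k − z_(k-1))/(f(z_k) − f(z_(k-1))).
f(z_0) = 0.864043, f(z_1) = -0.328432
z_2 = 0.779000 - (-0.328432)·(0.779000 - 1.680000)/(-0.328432 - (0.864043)) = 1.027154; f(z_2) = 0.072984
z_3 = 1.027154 - (0.072984)·(1.027154 - 0.779000)/(0.072984 - (-0.328432)) = 0.982035; f(z_3) = 0.003665
z_4 = 0.982035 - (0.003665)·(0.982035 - 1.027154)/(0.003665 - (0.072984)) = 0.979650; f(z_4) = -0.000048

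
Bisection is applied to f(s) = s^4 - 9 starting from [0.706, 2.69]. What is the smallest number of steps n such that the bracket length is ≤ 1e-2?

Initial width b − a = 2.69 − 0.706 = 1.984000.
After n steps the width is (b−a)/2^n; need (b−a)/2^n ≤ 1e-2.
So n ≥ log₂(1.984000/1e-2) = log₂(198.4000) ≈ 7.6323.
Hence n = 8.

8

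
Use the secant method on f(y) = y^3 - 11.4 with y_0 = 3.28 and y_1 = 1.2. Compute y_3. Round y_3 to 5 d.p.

f(y_0) = 23.887552, f(y_1) = -9.672000
y_2 = 1.200000 - (-9.672000)·(1.200000 - 3.280000)/(-9.672000 - (23.887552)) = 1.799464; f(y_2) = -5.573204
y_3 = 1.799464 - (-5.573204)·(1.799464 - 1.200000)/(-5.573204 - (-9.672000)) = 2.614567; f(y_3) = 6.473069

2.61457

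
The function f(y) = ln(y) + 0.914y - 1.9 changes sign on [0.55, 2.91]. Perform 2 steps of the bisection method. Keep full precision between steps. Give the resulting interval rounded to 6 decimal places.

f(0.550000) = -1.995137, f(2.910000) = 1.827893 (opposite signs)
step 1: m = 1.730000, f(m) = 0.229341 > 0 → root in [0.550000, 1.730000]
step 2: m = 1.140000, f(m) = -0.727012 < 0 → root in [1.140000, 1.730000]

[1.140000, 1.730000]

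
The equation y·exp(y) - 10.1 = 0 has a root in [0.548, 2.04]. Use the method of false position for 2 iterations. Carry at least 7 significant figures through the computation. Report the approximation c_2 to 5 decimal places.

f(0.548000) = -9.152075, f(2.040000) = 5.588843
step 1: c = 1.474326, f(c) = -3.660010 < 0 → new bracket [1.474326, 2.040000]
step 2: c = 1.698178, f(c) = -0.821187 < 0 → new bracket [1.698178, 2.040000]

1.69818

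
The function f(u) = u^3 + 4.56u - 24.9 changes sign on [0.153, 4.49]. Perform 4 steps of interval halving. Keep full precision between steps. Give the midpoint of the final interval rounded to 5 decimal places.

f(0.153000) = -24.198738, f(4.490000) = 86.093249 (opposite signs)
step 1: m = 2.321500, f(m) = -1.802556 < 0 → root in [2.321500, 4.490000]
step 2: m = 3.405750, f(m) = 30.133967 > 0 → root in [2.321500, 3.405750]
step 3: m = 2.863625, f(m) = 11.640852 > 0 → root in [2.321500, 2.863625]
step 4: m = 2.592562, f(m) = 4.347684 > 0 → root in [2.321500, 2.592562]
Midpoint of [2.321500, 2.592562] = 2.457031

2.45703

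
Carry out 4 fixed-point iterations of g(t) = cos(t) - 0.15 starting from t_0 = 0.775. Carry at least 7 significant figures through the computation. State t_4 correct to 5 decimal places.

0.66497

t_1 = g(0.775000) = 0.564421
t_2 = g(0.564421) = 0.694898
t_3 = g(0.694898) = 0.618119
t_4 = g(0.618119) = 0.664970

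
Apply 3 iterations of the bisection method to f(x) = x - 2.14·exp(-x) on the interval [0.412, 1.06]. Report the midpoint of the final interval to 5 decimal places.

0.85750

f(0.412000) = -1.005374, f(1.060000) = 0.318585 (opposite signs)
step 1: m = 0.736000, f(m) = -0.289116 < 0 → root in [0.736000, 1.060000]
step 2: m = 0.898000, f(m) = 0.026199 > 0 → root in [0.736000, 0.898000]
step 3: m = 0.817000, f(m) = -0.128356 < 0 → root in [0.817000, 0.898000]
Midpoint of [0.817000, 0.898000] = 0.857500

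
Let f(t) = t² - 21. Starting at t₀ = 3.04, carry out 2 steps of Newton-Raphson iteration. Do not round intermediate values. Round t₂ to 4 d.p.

f'(t) = 2t
t_0 = 3.040000: f = -11.758400, f' = 6.080000 → t_1 = 3.040000 - (-11.758400)/(6.080000) = 4.973947
t_1 = 4.973947: f = 3.740152, f' = 9.947895 → t_2 = 4.973947 - (3.740152)/(9.947895) = 4.597973

4.5980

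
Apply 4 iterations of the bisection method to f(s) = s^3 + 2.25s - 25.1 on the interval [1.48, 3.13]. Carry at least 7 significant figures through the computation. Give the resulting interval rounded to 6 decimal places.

[2.614375, 2.717500]

f(1.480000) = -18.528208, f(3.130000) = 12.606797 (opposite signs)
step 1: m = 2.305000, f(m) = -7.667227 < 0 → root in [2.305000, 3.130000]
step 2: m = 2.717500, f(m) = 1.082586 > 0 → root in [2.305000, 2.717500]
step 3: m = 2.511250, f(m) = -3.612799 < 0 → root in [2.511250, 2.717500]
step 4: m = 2.614375, f(m) = -1.348516 < 0 → root in [2.614375, 2.717500]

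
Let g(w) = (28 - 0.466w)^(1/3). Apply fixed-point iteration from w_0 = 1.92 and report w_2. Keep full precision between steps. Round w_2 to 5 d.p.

2.98512

w_1 = g(1.920000) = 3.003894
w_2 = g(3.003894) = 2.985118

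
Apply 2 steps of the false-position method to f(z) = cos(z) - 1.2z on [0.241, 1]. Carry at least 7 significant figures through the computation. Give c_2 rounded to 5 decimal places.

False-position update: c = (a·f(b) − b·f(a))/(f(b) − f(a)); replace the endpoint whose sign matches f(c).
f(0.241000) = 0.681900, f(1.000000) = -0.659698
step 1: c = 0.626780, f(c) = 0.057784 > 0 → new bracket [0.626780, 1.000000]
step 2: c = 0.656838, f(c) = 0.003721 > 0 → new bracket [0.656838, 1.000000]

0.65684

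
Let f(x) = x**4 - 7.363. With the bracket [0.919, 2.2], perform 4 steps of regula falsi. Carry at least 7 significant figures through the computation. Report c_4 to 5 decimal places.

f(0.919000) = -6.649717, f(2.200000) = 16.062600
step 1: c = 1.294051, f(c) = -4.558818 < 0 → new bracket [1.294051, 2.200000]
step 2: c = 1.494331, f(c) = -2.376595 < 0 → new bracket [1.494331, 2.200000]
step 3: c = 1.585284, f(c) = -1.047206 < 0 → new bracket [1.585284, 2.200000]
step 4: c = 1.622907, f(c) = -0.425948 < 0 → new bracket [1.622907, 2.200000]

1.62291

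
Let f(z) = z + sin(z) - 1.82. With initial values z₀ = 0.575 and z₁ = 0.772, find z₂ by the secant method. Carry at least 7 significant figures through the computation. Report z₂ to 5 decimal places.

0.96883

f(z_0) = -0.701165, f(z_1) = -0.350430
z_2 = 0.772000 - (-0.350430)·(0.772000 - 0.575000)/(-0.350430 - (-0.701165)) = 0.968829; f(z_2) = -0.026948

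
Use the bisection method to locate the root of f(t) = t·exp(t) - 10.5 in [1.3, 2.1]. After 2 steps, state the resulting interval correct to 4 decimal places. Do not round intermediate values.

f(1.300000) = -5.729914, f(2.100000) = 6.648957 (opposite signs)
step 1: m = 1.700000, f(m) = -1.194289 < 0 → root in [1.700000, 2.100000]
step 2: m = 1.900000, f(m) = 2.203199 > 0 → root in [1.700000, 1.900000]

[1.7000, 1.9000]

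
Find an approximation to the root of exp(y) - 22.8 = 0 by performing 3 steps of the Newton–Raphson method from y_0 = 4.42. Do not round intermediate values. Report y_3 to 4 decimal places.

f'(y) = exp(y)
y_0 = 4.420000: f = 60.296285, f' = 83.096285 → y_1 = 4.420000 - (60.296285)/(83.096285) = 3.694380
y_1 = 3.694380: f = 17.420648, f' = 40.220648 → y_2 = 3.694380 - (17.420648)/(40.220648) = 3.261254
y_2 = 3.261254: f = 3.282211, f' = 26.082211 → y_3 = 3.261254 - (3.282211)/(26.082211) = 3.135413

3.1354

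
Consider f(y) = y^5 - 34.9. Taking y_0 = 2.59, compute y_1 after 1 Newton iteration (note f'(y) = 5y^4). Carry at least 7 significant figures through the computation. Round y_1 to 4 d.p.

2.2271

Newton update: y ← y − f(y)/f'(y).
y_0 = 2.590000: f = 81.646389, f' = 224.993028 → y_1 = 2.590000 - (81.646389)/(224.993028) = 2.227116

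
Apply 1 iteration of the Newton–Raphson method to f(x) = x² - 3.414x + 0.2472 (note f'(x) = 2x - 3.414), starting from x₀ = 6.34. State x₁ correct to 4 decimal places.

4.3113

Newton update: x ← x − f(x)/f'(x).
x_0 = 6.340000: f = 18.798040, f' = 9.266000 → x_1 = 6.340000 - (18.798040)/(9.266000) = 4.311289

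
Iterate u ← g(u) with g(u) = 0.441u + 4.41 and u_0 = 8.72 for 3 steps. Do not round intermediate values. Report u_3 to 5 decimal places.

u_1 = g(8.720000) = 8.255520
u_2 = g(8.255520) = 8.050684
u_3 = g(8.050684) = 7.960352

7.96035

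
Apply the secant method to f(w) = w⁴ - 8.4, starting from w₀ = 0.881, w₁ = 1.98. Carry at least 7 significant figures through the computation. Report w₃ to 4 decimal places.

1.6456

f(w_0) = -7.797574, f(w_1) = 6.969536
w_2 = 1.980000 - (6.969536)·(1.980000 - 0.881000)/(6.969536 - (-7.797574)) = 1.461312; f(w_2) = -3.839925
w_3 = 1.461312 - (-3.839925)·(1.461312 - 1.980000)/(-3.839925 - (6.969536)) = 1.645569; f(w_3) = -1.067283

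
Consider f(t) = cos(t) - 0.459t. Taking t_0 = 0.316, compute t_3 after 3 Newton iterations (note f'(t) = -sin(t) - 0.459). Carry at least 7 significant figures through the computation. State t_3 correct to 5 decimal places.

t_0 = 0.316000: f = 0.805442, f' = -0.769767 → t_1 = 0.316000 - (0.805442)/(-0.769767) = 1.362345
t_1 = 1.362345: f = -0.418372, f' = -1.437353 → t_2 = 1.362345 - (-0.418372)/(-1.437353) = 1.071274
t_2 = 1.071274: f = -0.012709, f' = -1.336812 → t_3 = 1.071274 - (-0.012709)/(-1.336812) = 1.061767

1.06177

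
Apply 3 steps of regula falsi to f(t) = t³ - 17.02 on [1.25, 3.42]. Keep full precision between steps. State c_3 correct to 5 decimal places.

False-position update: c = (a·f(b) − b·f(a))/(f(b) − f(a)); replace the endpoint whose sign matches f(c).
f(1.250000) = -15.066875, f(3.420000) = 22.981688
step 1: c = 2.109300, f(c) = -7.635419 < 0 → new bracket [2.109300, 3.420000]
step 2: c = 2.436167, f(c) = -2.561560 < 0 → new bracket [2.436167, 3.420000]
step 3: c = 2.534829, f(c) = -0.732808 < 0 → new bracket [2.534829, 3.420000]

2.53483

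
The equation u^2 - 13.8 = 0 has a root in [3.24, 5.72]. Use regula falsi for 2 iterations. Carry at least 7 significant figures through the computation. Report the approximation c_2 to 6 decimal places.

f(3.240000) = -3.302400, f(5.720000) = 18.918400
step 1: c = 3.608571, f(c) = -0.778212 < 0 → new bracket [3.608571, 5.720000]
step 2: c = 3.691994, f(c) = -0.169181 < 0 → new bracket [3.691994, 5.720000]

3.691994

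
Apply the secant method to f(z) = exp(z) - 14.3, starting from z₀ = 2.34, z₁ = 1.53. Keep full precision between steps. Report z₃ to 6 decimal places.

2.513989

f(z_0) = -3.918763, f(z_1) = -9.681823
z_2 = 1.530000 - (-9.681823)·(1.530000 - 2.340000)/(-9.681823 - (-3.918763)) = 2.890784; f(z_2) = 3.707413
z_3 = 2.890784 - (3.707413)·(2.890784 - 1.530000)/(3.707413 - (-9.681823)) = 2.513989; f(z_3) = -1.945884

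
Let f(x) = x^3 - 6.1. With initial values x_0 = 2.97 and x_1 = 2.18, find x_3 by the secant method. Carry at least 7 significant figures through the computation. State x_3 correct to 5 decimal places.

Secant update: x_(k+1) = x_k − f(x_k)·(x_k − x_(k-1))/(f(x_k) − f(x_(k-1))).
f(x_0) = 20.098073, f(x_1) = 4.260232
x_2 = 2.180000 - (4.260232)·(2.180000 - 2.970000)/(4.260232 - (20.098073)) = 1.967497; f(x_2) = 1.516272
x_3 = 1.967497 - (1.516272)·(1.967497 - 2.180000)/(1.516272 - (4.260232)) = 1.850071; f(x_3) = 0.232359

1.85007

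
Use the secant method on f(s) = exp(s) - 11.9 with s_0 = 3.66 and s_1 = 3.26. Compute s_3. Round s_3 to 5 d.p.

Secant update: s_(k+1) = s_k − f(s_k)·(s_k − s_(k-1))/(f(s_k) − f(s_(k-1))).
f(s_0) = 26.961343, f(s_1) = 14.149537
s_2 = 3.260000 - (14.149537)·(3.260000 - 3.660000)/(14.149537 - (26.961343)) = 2.818234; f(s_2) = 4.847256
s_3 = 2.818234 - (4.847256)·(2.818234 - 3.260000)/(4.847256 - (14.149537)) = 2.588038; f(s_3) = 1.403646

2.58804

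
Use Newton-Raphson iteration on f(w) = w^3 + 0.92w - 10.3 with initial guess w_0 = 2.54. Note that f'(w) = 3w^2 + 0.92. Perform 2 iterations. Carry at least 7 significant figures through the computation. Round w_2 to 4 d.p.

w_0 = 2.540000: f = 8.423864, f' = 20.274800 → w_1 = 2.540000 - (8.423864)/(20.274800) = 2.124516
w_1 = 2.124516: f = 1.243696, f' = 14.460699 → w_2 = 2.124516 - (1.243696)/(14.460699) = 2.038510

2.0385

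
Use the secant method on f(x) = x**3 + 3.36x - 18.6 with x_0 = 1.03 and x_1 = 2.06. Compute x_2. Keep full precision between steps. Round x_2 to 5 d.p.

2.33225

Secant update: x_(k+1) = x_k − f(x_k)·(x_k − x_(k-1))/(f(x_k) − f(x_(k-1))).
f(x_0) = -14.046473, f(x_1) = -2.936584
x_2 = 2.060000 - (-2.936584)·(2.060000 - 1.030000)/(-2.936584 - (-14.046473)) = 2.332251; f(x_2) = 1.922403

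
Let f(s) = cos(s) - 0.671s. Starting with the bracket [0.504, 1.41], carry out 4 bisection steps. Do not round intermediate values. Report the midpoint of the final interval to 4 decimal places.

0.9287

f(0.504000) = 0.537474, f(1.410000) = -0.786006 (opposite signs)
step 1: m = 0.957000, f(m) = -0.066172 < 0 → root in [0.504000, 0.957000]
step 2: m = 0.730500, f(m) = 0.254675 > 0 → root in [0.730500, 0.957000]
step 3: m = 0.843750, f(m) = 0.098509 > 0 → root in [0.843750, 0.957000]
step 4: m = 0.900375, f(m) = 0.017165 > 0 → root in [0.900375, 0.957000]
Midpoint of [0.900375, 0.957000] = 0.928687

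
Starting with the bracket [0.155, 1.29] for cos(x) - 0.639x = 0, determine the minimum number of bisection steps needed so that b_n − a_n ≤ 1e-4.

14

Initial width b − a = 1.29 − 0.155 = 1.135000.
After n steps the width is (b−a)/2^n; need (b−a)/2^n ≤ 1e-4.
So n ≥ log₂(1.135000/1e-4) = log₂(11350.0000) ≈ 13.4704.
Hence n = 14.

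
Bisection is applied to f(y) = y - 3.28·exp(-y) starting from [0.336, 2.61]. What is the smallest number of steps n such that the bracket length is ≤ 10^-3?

Initial width b − a = 2.61 − 0.336 = 2.274000.
After n steps the width is (b−a)/2^n; need (b−a)/2^n ≤ 10^-3.
So n ≥ log₂(2.274000/10^-3) = log₂(2274.0000) ≈ 11.1510.
Hence n = 12.

12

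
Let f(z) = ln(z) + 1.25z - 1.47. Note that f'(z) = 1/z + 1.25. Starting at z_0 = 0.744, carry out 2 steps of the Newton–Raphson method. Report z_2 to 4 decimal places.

z_0 = 0.744000: f = -0.835714, f' = 2.594086 → z_1 = 0.744000 - (-0.835714)/(2.594086) = 1.066161
z_1 = 1.066161: f = -0.073234, f' = 2.187944 → z_2 = 1.066161 - (-0.073234)/(2.187944) = 1.099633

1.0996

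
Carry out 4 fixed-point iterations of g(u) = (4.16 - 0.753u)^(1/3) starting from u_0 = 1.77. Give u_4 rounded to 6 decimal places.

u_1 = g(1.770000) = 1.414007
u_2 = g(1.414007) = 1.457355
u_3 = g(1.457355) = 1.452214
u_4 = g(1.452214) = 1.452826

1.452826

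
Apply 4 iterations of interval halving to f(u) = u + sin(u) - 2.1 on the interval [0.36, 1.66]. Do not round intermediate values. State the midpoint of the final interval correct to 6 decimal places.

1.213125

f(0.360000) = -1.387726, f(1.660000) = 0.556024 (opposite signs)
step 1: m = 1.010000, f(m) = -0.243168 < 0 → root in [1.010000, 1.660000]
step 2: m = 1.335000, f(m) = 0.207329 > 0 → root in [1.010000, 1.335000]
step 3: m = 1.172500, f(m) = -0.005777 < 0 → root in [1.172500, 1.335000]
step 4: m = 1.253750, f(m) = 0.103910 > 0 → root in [1.172500, 1.253750]
Midpoint of [1.172500, 1.253750] = 1.213125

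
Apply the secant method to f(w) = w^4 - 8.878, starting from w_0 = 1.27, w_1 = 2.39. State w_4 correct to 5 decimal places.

f(w_0) = -6.276554, f(w_1) = 23.750086
w_2 = 2.390000 - (23.750086)·(2.390000 - 1.270000)/(23.750086 - (-6.276554)) = 1.504117; f(w_2) = -3.759694
w_3 = 1.504117 - (-3.759694)·(1.504117 - 2.390000)/(-3.759694 - (23.750086)) = 1.625188; f(w_3) = -1.901868
w_4 = 1.625188 - (-1.901868)·(1.625188 - 1.504117)/(-1.901868 - (-3.759694)) = 1.749130; f(w_4) = 0.482266

1.74913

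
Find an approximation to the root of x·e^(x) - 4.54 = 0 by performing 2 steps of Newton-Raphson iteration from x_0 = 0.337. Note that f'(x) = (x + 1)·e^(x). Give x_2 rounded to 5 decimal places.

x_0 = 0.337000: f = -4.067951, f' = 1.872788 → x_1 = 0.337000 - (-4.067951)/(1.872788) = 2.509136
x_1 = 2.509136: f = 26.308088, f' = 43.142394 → x_2 = 2.509136 - (26.308088)/(43.142394) = 1.899340

1.89934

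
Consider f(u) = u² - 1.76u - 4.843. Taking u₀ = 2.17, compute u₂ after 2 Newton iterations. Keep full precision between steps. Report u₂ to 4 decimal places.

3.2863

f'(u) = 2u - 1.76
u_0 = 2.170000: f = -3.953300, f' = 2.580000 → u_1 = 2.170000 - (-3.953300)/(2.580000) = 3.702287
u_1 = 3.702287: f = 2.347903, f' = 5.644574 → u_2 = 3.702287 - (2.347903)/(5.644574) = 3.286329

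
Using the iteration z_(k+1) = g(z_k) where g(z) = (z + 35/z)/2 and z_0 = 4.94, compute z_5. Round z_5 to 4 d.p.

z_1 = g(4.940000) = 6.012510
z_2 = g(6.012510) = 5.916853
z_3 = g(5.916853) = 5.916080
z_4 = g(5.916080) = 5.916080
z_5 = g(5.916080) = 5.916080

5.9161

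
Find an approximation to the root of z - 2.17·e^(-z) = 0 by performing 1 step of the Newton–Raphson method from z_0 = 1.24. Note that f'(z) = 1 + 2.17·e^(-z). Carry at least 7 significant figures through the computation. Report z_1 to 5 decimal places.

z_0 = 1.240000: f = 0.612036, f' = 1.627964 → z_1 = 1.240000 - (0.612036)/(1.627964) = 0.864048

0.86405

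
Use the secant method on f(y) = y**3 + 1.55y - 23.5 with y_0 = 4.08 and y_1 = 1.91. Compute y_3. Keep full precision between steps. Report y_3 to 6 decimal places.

2.795420

f(y_0) = 50.741312, f(y_1) = -13.571629
y_2 = 1.910000 - (-13.571629)·(1.910000 - 4.080000)/(-13.571629 - (50.741312)) = 2.367924; f(y_2) = -6.552617
y_3 = 2.367924 - (-6.552617)·(2.367924 - 1.910000)/(-6.552617 - (-13.571629)) = 2.795420; f(y_3) = 2.677357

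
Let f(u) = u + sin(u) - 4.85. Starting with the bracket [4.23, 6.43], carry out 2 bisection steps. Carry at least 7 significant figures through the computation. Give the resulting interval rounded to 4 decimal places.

f(4.230000) = -1.505889, f(6.430000) = 1.726288 (opposite signs)
step 1: m = 5.330000, f(m) = -0.335264 < 0 → root in [5.330000, 6.430000]
step 2: m = 5.880000, f(m) = 0.637650 > 0 → root in [5.330000, 5.880000]

[5.3300, 5.8800]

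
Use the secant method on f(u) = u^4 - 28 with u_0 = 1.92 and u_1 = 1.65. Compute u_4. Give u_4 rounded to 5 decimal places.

2.28195

f(u_0) = -14.410455, f(u_1) = -20.587994
u_2 = 1.650000 - (-20.587994)·(1.650000 - 1.920000)/(-20.587994 - (-14.410455)) = 2.549834; f(u_2) = 14.271486
u_3 = 2.549834 - (14.271486)·(2.549834 - 1.650000)/(14.271486 - (-20.587994)) = 2.181441; f(u_3) = -5.354899
u_4 = 2.181441 - (-5.354899)·(2.181441 - 2.549834)/(-5.354899 - (14.271486)) = 2.281954; f(u_4) = -0.883865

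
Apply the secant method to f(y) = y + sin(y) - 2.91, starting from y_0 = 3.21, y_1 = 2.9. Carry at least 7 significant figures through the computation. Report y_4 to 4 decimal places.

2.4746

f(y_0) = 0.231646, f(y_1) = 0.229249
y_2 = 2.900000 - (0.229249)·(2.900000 - 3.210000)/(0.229249 - (0.231646)) = -26.752581; f(y_2) = -30.661378
y_3 = -26.752581 - (-30.661378)·(-26.752581 - 2.900000)/(-30.661378 - (0.229249)) = 2.679939; f(y_3) = 0.215368
y_4 = 2.679939 - (0.215368)·(2.679939 - -26.752581)/(0.215368 - (-30.661378)) = 2.474644; f(y_4) = 0.183235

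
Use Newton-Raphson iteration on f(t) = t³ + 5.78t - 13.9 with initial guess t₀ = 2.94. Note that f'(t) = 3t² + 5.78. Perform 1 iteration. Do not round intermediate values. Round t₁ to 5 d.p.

2.04108

t_0 = 2.940000: f = 28.505384, f' = 31.710800 → t_1 = 2.940000 - (28.505384)/(31.710800) = 2.041083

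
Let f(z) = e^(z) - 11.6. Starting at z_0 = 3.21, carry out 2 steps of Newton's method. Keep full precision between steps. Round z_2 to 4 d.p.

2.4750

f'(z) = e^(z)
z_0 = 3.210000: f = 13.179086, f' = 24.779086 → z_1 = 3.210000 - (13.179086)/(24.779086) = 2.678137
z_1 = 2.678137: f = 2.957942, f' = 14.557942 → z_2 = 2.678137 - (2.957942)/(14.557942) = 2.474953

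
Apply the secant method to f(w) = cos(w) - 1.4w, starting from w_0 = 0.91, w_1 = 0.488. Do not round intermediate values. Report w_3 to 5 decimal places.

f(w_0) = -0.660254, f(w_1) = 0.200072
w_2 = 0.488000 - (0.200072)·(0.488000 - 0.910000)/(0.200072 - (-0.660254)) = 0.586138; f(w_2) = 0.012490
w_3 = 0.586138 - (0.012490)·(0.586138 - 0.488000)/(0.012490 - (0.200072)) = 0.592672; f(w_3) = -0.000290

0.59267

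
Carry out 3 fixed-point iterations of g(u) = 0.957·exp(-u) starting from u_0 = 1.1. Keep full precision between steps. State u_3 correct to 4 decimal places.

0.4772

u_1 = g(1.100000) = 0.318558
u_2 = g(0.318558) = 0.695928
u_3 = g(0.695928) = 0.477171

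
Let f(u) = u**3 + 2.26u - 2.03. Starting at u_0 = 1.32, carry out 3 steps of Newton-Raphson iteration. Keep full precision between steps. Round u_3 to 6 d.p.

Newton update: u ← u − f(u)/f'(u).
f'(u) = 3u**2 + 2.26
u_0 = 1.320000: f = 3.253168, f' = 7.487200 → u_1 = 1.320000 - (3.253168)/(7.487200) = 0.885503
u_1 = 0.885503: f = 0.665572, f' = 4.612345 → u_2 = 0.885503 - (0.665572)/(4.612345) = 0.741200
u_2 = 0.741200: f = 0.052312, f' = 3.908134 → u_3 = 0.741200 - (0.052312)/(3.908134) = 0.727815

0.727815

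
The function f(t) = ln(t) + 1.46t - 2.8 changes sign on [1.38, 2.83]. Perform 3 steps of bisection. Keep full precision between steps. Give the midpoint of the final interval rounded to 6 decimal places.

1.651875

f(1.380000) = -0.463117, f(2.830000) = 2.372077 (opposite signs)
step 1: m = 2.105000, f(m) = 1.017615 > 0 → root in [1.380000, 2.105000]
step 2: m = 1.742500, f(m) = 0.299371 > 0 → root in [1.380000, 1.742500]
step 3: m = 1.561250, f(m) = -0.075088 < 0 → root in [1.561250, 1.742500]
Midpoint of [1.561250, 1.742500] = 1.651875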